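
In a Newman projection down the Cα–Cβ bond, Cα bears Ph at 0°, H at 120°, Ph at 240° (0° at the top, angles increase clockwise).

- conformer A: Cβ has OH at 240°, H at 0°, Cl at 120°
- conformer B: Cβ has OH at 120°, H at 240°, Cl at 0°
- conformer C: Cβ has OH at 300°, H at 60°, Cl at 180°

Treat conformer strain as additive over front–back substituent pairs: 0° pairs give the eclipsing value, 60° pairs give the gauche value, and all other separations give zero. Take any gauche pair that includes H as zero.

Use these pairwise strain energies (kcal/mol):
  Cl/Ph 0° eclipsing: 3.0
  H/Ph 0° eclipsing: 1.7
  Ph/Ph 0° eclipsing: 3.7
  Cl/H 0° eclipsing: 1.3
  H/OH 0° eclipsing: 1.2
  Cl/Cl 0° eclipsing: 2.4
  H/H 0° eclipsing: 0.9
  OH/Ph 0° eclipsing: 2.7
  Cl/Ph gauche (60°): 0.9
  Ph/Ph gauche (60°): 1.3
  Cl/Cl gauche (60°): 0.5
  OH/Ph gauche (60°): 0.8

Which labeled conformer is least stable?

B

A is eclipsed. Ph at 0° is eclipsed with H at 0° (1.7); H at 120° is eclipsed with Cl at 120° (1.3); Ph at 240° is eclipsed with OH at 240° (2.7). Total 5.7 kcal/mol.
B is eclipsed. Ph at 0° is eclipsed with Cl at 0° (3.0); H at 120° is eclipsed with OH at 120° (1.2); Ph at 240° is eclipsed with H at 240° (1.7). Total 5.9 kcal/mol.
C is staggered. Ph at 0° is gauche with OH at 300° (0.8); Ph at 240° is gauche with OH at 300° (0.8); Ph at 240° is gauche with Cl at 180° (0.9). Total 2.5 kcal/mol.
B has the highest total (5.9 kcal/mol).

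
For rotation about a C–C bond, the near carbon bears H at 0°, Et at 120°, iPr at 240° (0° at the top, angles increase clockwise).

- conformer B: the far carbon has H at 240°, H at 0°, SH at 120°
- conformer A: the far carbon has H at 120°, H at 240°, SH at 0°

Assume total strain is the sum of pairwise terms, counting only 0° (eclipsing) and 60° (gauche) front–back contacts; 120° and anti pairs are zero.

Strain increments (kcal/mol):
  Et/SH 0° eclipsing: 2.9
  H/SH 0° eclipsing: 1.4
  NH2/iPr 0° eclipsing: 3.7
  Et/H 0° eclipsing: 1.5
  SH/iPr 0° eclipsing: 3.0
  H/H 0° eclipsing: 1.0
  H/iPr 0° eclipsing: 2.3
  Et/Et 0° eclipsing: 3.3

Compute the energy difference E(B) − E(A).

B is eclipsed. H at 0° is eclipsed with H at 0° (1.0); Et at 120° is eclipsed with SH at 120° (2.9); iPr at 240° is eclipsed with H at 240° (2.3). Total 6.2 kcal/mol.
A is eclipsed. H at 0° is eclipsed with SH at 0° (1.4); Et at 120° is eclipsed with H at 120° (1.5); iPr at 240° is eclipsed with H at 240° (2.3). Total 5.2 kcal/mol.
E(B) − E(A) = 6.2 − 5.2 = +1.0 kcal/mol.

+1.0 kcal/mol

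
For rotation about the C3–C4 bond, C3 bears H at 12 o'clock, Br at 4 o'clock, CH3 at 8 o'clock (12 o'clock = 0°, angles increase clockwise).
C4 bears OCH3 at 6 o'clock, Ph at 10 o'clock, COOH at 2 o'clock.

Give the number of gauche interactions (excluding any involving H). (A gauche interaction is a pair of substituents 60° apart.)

Non-H gauche pairs: Br(120°)/OCH3(180°); Br(120°)/COOH(60°); CH3(240°)/OCH3(180°); CH3(240°)/Ph(300°) — 4 interactions.

4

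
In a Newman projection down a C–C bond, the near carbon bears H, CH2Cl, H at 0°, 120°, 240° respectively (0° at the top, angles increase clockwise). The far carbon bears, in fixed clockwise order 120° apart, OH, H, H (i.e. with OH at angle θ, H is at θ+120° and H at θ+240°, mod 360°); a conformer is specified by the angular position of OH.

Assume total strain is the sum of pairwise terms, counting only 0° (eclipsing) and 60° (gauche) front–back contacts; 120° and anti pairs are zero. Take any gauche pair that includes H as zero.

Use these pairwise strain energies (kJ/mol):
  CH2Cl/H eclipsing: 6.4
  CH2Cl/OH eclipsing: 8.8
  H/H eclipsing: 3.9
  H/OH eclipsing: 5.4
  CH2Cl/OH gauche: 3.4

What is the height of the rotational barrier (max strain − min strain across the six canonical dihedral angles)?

16.6 kJ/mol

OH at 0° (eclipsed): H(0°)/OH(0°) eclipsed 5.4; CH2Cl(120°)/H(120°) eclipsed 6.4; H(240°)/H(240°) eclipsed 3.9 → 15.7 kJ/mol.
OH at 60° (staggered): CH2Cl(120°)/OH(60°) gauche 3.4 → 3.4 kJ/mol.
OH at 120° (eclipsed): H(0°)/H(0°) eclipsed 3.9; CH2Cl(120°)/OH(120°) eclipsed 8.8; H(240°)/H(240°) eclipsed 3.9 → 16.6 kJ/mol.
OH at 180° (staggered): CH2Cl(120°)/OH(180°) gauche 3.4 → 3.4 kJ/mol.
OH at 240° (eclipsed): H(0°)/H(0°) eclipsed 3.9; CH2Cl(120°)/H(120°) eclipsed 6.4; H(240°)/OH(240°) eclipsed 5.4 → 15.7 kJ/mol.
OH at 300° (staggered): no non-H gauche contacts → 0.0 kJ/mol.
Max at 120° (16.6 kJ/mol), min at 300° (0.0 kJ/mol); barrier = 16.6 kJ/mol.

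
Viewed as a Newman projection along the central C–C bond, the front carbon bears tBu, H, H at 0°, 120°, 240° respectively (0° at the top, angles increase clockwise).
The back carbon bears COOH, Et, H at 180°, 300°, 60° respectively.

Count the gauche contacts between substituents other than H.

Non-H gauche pairs: tBu(0°)/Et(300°) — 1 interaction.

1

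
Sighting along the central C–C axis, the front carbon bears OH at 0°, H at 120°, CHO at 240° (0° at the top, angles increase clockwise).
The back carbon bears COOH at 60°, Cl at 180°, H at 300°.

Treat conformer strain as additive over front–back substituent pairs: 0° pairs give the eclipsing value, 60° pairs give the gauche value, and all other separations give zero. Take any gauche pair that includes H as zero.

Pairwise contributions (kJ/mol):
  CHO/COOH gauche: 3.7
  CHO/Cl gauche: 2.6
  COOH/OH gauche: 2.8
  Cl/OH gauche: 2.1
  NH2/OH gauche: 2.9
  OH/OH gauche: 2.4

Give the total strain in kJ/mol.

5.4 kJ/mol

This conformer (staggered): OH(0°)/COOH(60°) gauche 2.8; CHO(240°)/Cl(180°) gauche 2.6 → 5.4 kJ/mol.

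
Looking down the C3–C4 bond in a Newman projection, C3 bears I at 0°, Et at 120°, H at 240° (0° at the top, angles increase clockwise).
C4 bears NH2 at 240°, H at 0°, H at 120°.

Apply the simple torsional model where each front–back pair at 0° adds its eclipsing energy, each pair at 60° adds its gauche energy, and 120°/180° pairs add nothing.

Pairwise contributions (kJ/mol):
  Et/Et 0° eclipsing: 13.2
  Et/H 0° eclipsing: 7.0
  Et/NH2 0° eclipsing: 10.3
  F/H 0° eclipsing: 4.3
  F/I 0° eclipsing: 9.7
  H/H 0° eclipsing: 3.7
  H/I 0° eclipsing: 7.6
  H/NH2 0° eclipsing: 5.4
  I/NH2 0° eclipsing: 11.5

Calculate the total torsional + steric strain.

This conformer (eclipsed): I(0°)/H(0°) eclipsed 7.6; Et(120°)/H(120°) eclipsed 7.0; H(240°)/NH2(240°) eclipsed 5.4 → 20.0 kJ/mol.

20.0 kJ/mol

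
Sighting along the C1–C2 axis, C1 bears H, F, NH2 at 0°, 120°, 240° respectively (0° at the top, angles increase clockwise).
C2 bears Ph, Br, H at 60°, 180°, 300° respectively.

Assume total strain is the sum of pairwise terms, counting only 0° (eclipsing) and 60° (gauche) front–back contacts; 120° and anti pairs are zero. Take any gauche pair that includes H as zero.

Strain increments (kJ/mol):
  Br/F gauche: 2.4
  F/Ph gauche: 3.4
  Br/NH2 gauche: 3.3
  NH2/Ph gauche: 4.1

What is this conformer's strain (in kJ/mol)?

9.1 kJ/mol

This conformer is staggered. F at 120° is gauche with Ph at 60° (3.4); F at 120° is gauche with Br at 180° (2.4); NH2 at 240° is gauche with Br at 180° (3.3). Total 9.1 kJ/mol.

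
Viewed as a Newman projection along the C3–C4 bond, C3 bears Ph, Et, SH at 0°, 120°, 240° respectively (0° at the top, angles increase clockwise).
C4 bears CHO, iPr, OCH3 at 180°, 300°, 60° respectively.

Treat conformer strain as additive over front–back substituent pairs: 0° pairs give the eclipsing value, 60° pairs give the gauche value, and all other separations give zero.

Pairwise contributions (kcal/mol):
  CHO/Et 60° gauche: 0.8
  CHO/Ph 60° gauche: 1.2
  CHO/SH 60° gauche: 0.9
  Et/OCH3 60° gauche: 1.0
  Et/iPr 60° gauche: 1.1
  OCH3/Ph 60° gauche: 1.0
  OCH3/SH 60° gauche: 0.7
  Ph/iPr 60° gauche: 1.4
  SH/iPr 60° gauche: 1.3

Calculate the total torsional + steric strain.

6.4 kcal/mol

This conformer (staggered): Ph–iPr gauche, Ph–OCH3 gauche, Et–CHO gauche, Et–OCH3 gauche, SH–CHO gauche, SH–iPr gauche; 1.4 + 1.0 + 0.8 + 1.0 + 0.9 + 1.3 = 6.4 kcal/mol.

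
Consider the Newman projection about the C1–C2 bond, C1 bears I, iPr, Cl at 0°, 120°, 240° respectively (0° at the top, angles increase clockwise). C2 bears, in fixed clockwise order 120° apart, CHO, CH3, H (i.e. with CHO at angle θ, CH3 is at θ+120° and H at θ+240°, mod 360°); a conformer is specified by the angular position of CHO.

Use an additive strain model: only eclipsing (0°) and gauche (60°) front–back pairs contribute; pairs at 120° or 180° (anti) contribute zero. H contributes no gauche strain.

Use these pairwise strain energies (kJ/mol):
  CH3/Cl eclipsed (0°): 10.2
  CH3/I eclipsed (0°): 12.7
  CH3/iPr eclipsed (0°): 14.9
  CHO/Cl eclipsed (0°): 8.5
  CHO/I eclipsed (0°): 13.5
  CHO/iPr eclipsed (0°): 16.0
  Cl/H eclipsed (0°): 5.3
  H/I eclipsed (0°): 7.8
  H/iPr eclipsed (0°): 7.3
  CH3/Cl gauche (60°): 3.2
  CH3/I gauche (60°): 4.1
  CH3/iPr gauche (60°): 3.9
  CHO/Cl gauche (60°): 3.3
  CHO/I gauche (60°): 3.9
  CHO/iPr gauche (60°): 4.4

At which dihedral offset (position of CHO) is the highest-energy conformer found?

120°

CHO at 0° (eclipsed): I–CHO eclipsed, iPr–CH3 eclipsed, Cl–H eclipsed; 13.5 + 14.9 + 5.3 = 33.7 kJ/mol.
CHO at 60° (staggered): I–CHO gauche, iPr–CHO gauche, iPr–CH3 gauche, Cl–CH3 gauche; 3.9 + 4.4 + 3.9 + 3.2 = 15.4 kJ/mol.
CHO at 120° (eclipsed): I–H eclipsed, iPr–CHO eclipsed, Cl–CH3 eclipsed; 7.8 + 16.0 + 10.2 = 34.0 kJ/mol.
CHO at 180° (staggered): I–CH3 gauche, iPr–CHO gauche, Cl–CHO gauche, Cl–CH3 gauche; 4.1 + 4.4 + 3.3 + 3.2 = 15.0 kJ/mol.
CHO at 240° (eclipsed): I–CH3 eclipsed, iPr–H eclipsed, Cl–CHO eclipsed; 12.7 + 7.3 + 8.5 = 28.5 kJ/mol.
CHO at 300° (staggered): I–CHO gauche, I–CH3 gauche, iPr–CH3 gauche, Cl–CHO gauche; 3.9 + 4.1 + 3.9 + 3.3 = 15.2 kJ/mol.
The maximum (34.0 kJ/mol) occurs with CHO at 120°.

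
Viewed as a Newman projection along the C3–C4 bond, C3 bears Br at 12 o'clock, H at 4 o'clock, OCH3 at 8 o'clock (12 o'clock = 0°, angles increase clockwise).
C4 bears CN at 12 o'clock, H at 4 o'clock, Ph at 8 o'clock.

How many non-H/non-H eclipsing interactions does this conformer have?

Non-H eclipsing pairs: Br(0°)/CN(0°); OCH3(240°)/Ph(240°) — 2 interactions.

2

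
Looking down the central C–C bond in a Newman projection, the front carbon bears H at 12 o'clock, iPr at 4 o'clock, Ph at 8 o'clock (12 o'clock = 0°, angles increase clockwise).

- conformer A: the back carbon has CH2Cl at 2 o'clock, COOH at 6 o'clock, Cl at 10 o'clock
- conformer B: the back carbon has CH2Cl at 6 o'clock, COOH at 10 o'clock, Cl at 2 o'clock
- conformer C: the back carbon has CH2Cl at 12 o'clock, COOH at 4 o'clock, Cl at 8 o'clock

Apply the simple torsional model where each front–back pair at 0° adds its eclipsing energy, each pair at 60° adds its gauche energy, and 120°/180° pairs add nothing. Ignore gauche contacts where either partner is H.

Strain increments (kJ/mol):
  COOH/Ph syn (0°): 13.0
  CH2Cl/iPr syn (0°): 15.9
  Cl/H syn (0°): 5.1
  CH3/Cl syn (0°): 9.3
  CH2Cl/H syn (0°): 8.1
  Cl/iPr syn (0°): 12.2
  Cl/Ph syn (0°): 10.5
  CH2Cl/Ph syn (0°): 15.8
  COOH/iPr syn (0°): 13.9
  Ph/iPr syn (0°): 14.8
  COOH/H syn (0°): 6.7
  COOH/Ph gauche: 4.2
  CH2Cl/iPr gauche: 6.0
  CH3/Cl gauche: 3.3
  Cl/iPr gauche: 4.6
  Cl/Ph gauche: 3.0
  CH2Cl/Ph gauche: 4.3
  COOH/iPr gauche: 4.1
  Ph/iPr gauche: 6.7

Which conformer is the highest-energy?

A (staggered): iPr(120°)/CH2Cl(60°) gauche 6.0; iPr(120°)/COOH(180°) gauche 4.1; Ph(240°)/COOH(180°) gauche 4.2; Ph(240°)/Cl(300°) gauche 3.0 → 17.3 kJ/mol.
B (staggered): iPr(120°)/CH2Cl(180°) gauche 6.0; iPr(120°)/Cl(60°) gauche 4.6; Ph(240°)/CH2Cl(180°) gauche 4.3; Ph(240°)/COOH(300°) gauche 4.2 → 19.1 kJ/mol.
C (eclipsed): H(0°)/CH2Cl(0°) eclipsed 8.1; iPr(120°)/COOH(120°) eclipsed 13.9; Ph(240°)/Cl(240°) eclipsed 10.5 → 32.5 kJ/mol.
C has the highest total (32.5 kJ/mol).

C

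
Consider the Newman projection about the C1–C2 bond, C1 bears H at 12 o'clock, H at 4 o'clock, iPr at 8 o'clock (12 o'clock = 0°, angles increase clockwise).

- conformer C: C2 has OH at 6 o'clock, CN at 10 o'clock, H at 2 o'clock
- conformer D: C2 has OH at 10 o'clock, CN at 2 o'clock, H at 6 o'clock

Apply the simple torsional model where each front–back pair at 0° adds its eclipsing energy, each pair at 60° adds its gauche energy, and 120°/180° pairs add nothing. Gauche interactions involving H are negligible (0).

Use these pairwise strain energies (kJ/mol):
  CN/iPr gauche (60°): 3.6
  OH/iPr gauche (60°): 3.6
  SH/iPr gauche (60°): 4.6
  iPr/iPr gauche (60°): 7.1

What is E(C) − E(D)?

+3.6 kJ/mol

C is staggered. iPr at 240° is gauche with OH at 180° (3.6); iPr at 240° is gauche with CN at 300° (3.6). Total 7.2 kJ/mol.
D is staggered. iPr at 240° is gauche with OH at 300° (3.6). Total 3.6 kJ/mol.
E(C) − E(D) = 7.2 − 3.6 = +3.6 kJ/mol.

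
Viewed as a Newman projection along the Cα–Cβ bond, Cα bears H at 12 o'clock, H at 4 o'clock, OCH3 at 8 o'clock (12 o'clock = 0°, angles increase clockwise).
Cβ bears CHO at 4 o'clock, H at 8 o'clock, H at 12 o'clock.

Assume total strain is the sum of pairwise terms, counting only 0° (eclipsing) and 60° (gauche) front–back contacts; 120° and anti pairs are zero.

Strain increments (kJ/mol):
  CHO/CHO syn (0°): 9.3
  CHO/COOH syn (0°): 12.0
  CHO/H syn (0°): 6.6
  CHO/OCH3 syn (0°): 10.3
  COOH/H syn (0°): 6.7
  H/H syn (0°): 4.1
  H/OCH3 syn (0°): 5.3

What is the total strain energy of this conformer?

This conformer (eclipsed): H–H eclipsed, H–CHO eclipsed, OCH3–H eclipsed; 4.1 + 6.6 + 5.3 = 16.0 kJ/mol.

16.0 kJ/mol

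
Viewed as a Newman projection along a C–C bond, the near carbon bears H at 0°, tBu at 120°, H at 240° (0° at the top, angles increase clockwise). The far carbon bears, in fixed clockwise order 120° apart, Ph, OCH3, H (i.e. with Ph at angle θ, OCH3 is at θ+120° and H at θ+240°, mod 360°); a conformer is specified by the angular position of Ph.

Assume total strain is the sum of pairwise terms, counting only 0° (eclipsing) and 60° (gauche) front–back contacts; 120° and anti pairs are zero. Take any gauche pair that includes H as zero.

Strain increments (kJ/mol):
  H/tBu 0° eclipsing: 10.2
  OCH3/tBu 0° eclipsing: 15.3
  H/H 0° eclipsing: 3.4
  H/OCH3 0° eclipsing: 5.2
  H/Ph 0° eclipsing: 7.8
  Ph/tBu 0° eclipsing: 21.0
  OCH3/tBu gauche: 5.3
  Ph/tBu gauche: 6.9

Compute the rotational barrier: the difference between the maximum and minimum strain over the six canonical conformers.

24.3 kJ/mol

Ph at 0° (eclipsed): H–Ph eclipsed, tBu–OCH3 eclipsed, H–H eclipsed; 7.8 + 15.3 + 3.4 = 26.5 kJ/mol.
Ph at 60° (staggered): tBu–Ph gauche, tBu–OCH3 gauche; 6.9 + 5.3 = 12.2 kJ/mol.
Ph at 120° (eclipsed): H–H eclipsed, tBu–Ph eclipsed, H–OCH3 eclipsed; 3.4 + 21.0 + 5.2 = 29.6 kJ/mol.
Ph at 180° (staggered): tBu–Ph gauche; 6.9 = 6.9 kJ/mol.
Ph at 240° (eclipsed): H–OCH3 eclipsed, tBu–H eclipsed, H–Ph eclipsed; 5.2 + 10.2 + 7.8 = 23.2 kJ/mol.
Ph at 300° (staggered): tBu–OCH3 gauche; 5.3 = 5.3 kJ/mol.
Max at 120° (29.6 kJ/mol), min at 300° (5.3 kJ/mol); barrier = 24.3 kJ/mol.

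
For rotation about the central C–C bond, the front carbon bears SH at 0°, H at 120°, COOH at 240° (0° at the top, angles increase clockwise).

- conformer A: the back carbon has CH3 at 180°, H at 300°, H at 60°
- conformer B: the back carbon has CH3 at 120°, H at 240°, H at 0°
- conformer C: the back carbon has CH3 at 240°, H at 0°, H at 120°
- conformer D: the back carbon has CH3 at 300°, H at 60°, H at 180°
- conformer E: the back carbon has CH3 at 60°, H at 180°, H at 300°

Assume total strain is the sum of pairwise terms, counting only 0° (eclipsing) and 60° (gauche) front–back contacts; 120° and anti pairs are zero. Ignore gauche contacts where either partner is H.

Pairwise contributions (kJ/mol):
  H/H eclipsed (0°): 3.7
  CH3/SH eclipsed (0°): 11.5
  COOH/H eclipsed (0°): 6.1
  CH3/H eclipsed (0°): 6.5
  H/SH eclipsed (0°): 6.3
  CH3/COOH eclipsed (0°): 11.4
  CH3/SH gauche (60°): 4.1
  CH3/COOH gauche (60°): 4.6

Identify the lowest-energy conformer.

E

A (staggered): COOH–CH3 gauche; 4.6 = 4.6 kJ/mol.
B (eclipsed): SH–H eclipsed, H–CH3 eclipsed, COOH–H eclipsed; 6.3 + 6.5 + 6.1 = 18.9 kJ/mol.
C (eclipsed): SH–H eclipsed, H–H eclipsed, COOH–CH3 eclipsed; 6.3 + 3.7 + 11.4 = 21.4 kJ/mol.
D (staggered): SH–CH3 gauche, COOH–CH3 gauche; 4.1 + 4.6 = 8.7 kJ/mol.
E (staggered): SH–CH3 gauche; 4.1 = 4.1 kJ/mol.
E has the lowest total (4.1 kJ/mol).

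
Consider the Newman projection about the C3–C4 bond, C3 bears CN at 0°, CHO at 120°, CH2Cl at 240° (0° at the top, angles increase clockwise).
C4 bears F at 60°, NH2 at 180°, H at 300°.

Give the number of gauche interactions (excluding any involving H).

4

Non-H gauche pairs: CN(0°)/F(60°); CHO(120°)/F(60°); CHO(120°)/NH2(180°); CH2Cl(240°)/NH2(180°) — 4 interactions.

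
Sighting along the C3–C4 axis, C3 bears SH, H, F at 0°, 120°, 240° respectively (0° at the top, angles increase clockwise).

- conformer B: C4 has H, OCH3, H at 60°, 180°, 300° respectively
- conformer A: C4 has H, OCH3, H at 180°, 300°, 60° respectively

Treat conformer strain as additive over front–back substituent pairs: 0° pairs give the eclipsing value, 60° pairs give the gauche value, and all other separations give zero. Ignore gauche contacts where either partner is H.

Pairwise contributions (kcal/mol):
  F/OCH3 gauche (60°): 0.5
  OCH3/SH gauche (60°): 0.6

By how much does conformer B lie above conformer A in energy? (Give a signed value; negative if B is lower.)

-0.6 kcal/mol

B (staggered): F–OCH3 gauche; 0.5 = 0.5 kcal/mol.
A (staggered): SH–OCH3 gauche, F–OCH3 gauche; 0.6 + 0.5 = 1.1 kcal/mol.
E(B) − E(A) = 0.5 − 1.1 = -0.6 kcal/mol.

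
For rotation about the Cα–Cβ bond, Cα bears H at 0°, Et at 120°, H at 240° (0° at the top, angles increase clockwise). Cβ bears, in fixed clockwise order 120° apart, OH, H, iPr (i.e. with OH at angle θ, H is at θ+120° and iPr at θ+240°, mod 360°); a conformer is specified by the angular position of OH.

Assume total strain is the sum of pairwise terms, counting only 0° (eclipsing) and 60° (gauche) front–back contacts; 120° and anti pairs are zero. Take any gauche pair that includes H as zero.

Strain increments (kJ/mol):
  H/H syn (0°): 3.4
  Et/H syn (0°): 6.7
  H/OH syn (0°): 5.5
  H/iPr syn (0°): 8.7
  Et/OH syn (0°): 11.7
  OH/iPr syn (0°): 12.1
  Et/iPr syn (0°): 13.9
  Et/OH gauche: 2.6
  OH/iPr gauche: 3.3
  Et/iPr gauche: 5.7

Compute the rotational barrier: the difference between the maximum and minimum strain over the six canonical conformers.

OH at 0° (eclipsed): H(0°)/OH(0°) eclipsed 5.5; Et(120°)/H(120°) eclipsed 6.7; H(240°)/iPr(240°) eclipsed 8.7 → 20.9 kJ/mol.
OH at 60° (staggered): Et(120°)/OH(60°) gauche 2.6 → 2.6 kJ/mol.
OH at 120° (eclipsed): H(0°)/iPr(0°) eclipsed 8.7; Et(120°)/OH(120°) eclipsed 11.7; H(240°)/H(240°) eclipsed 3.4 → 23.8 kJ/mol.
OH at 180° (staggered): Et(120°)/OH(180°) gauche 2.6; Et(120°)/iPr(60°) gauche 5.7 → 8.3 kJ/mol.
OH at 240° (eclipsed): H(0°)/H(0°) eclipsed 3.4; Et(120°)/iPr(120°) eclipsed 13.9; H(240°)/OH(240°) eclipsed 5.5 → 22.8 kJ/mol.
OH at 300° (staggered): Et(120°)/iPr(180°) gauche 5.7 → 5.7 kJ/mol.
Max at 120° (23.8 kJ/mol), min at 60° (2.6 kJ/mol); barrier = 21.2 kJ/mol.

21.2 kJ/mol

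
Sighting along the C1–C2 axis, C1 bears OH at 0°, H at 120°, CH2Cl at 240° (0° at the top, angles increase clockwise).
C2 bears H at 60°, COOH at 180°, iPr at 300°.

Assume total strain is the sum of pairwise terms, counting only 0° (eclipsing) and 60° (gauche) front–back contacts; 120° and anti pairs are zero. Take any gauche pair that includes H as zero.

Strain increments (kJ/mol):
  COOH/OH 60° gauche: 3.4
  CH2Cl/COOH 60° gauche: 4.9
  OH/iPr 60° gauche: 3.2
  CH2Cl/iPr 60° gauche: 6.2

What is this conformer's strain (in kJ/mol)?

This conformer (staggered): OH–iPr gauche, CH2Cl–COOH gauche, CH2Cl–iPr gauche; 3.2 + 4.9 + 6.2 = 14.3 kJ/mol.

14.3 kJ/mol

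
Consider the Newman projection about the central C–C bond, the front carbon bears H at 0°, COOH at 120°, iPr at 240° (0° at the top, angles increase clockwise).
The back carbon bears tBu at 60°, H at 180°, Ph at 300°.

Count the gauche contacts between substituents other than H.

Non-H gauche pairs: COOH(120°)/tBu(60°); iPr(240°)/Ph(300°) — 2 interactions.

2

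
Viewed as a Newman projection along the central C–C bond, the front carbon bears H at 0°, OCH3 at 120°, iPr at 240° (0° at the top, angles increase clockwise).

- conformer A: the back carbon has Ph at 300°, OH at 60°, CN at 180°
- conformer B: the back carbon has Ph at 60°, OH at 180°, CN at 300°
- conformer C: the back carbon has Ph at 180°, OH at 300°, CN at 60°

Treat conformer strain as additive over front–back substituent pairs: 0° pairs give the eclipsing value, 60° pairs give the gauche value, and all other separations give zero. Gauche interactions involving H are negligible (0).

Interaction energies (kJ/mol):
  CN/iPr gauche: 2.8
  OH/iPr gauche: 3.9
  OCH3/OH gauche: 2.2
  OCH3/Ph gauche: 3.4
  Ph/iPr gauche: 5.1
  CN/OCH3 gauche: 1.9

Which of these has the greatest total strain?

A (staggered): OCH3–OH gauche, OCH3–CN gauche, iPr–Ph gauche, iPr–CN gauche; 2.2 + 1.9 + 5.1 + 2.8 = 12.0 kJ/mol.
B (staggered): OCH3–Ph gauche, OCH3–OH gauche, iPr–OH gauche, iPr–CN gauche; 3.4 + 2.2 + 3.9 + 2.8 = 12.3 kJ/mol.
C (staggered): OCH3–Ph gauche, OCH3–CN gauche, iPr–Ph gauche, iPr–OH gauche; 3.4 + 1.9 + 5.1 + 3.9 = 14.3 kJ/mol.
C has the highest total (14.3 kJ/mol).

C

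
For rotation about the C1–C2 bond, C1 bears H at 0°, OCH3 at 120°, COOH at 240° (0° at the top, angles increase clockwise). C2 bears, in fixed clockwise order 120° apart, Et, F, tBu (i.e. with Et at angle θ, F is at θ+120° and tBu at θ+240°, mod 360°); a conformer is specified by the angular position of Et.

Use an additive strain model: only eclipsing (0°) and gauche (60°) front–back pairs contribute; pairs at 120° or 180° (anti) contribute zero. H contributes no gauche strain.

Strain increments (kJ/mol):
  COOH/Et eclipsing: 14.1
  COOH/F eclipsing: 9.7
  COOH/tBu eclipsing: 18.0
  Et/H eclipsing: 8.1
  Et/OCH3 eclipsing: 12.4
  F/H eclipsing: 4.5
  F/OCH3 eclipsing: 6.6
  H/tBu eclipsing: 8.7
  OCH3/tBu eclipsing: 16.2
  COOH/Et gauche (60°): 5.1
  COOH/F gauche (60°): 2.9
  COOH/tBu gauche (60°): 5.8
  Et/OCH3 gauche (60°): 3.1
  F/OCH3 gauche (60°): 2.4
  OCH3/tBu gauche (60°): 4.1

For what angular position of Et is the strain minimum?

60°

Et at 0° (eclipsed): H–Et eclipsed, OCH3–F eclipsed, COOH–tBu eclipsed; 8.1 + 6.6 + 18.0 = 32.7 kJ/mol.
Et at 60° (staggered): OCH3–Et gauche, OCH3–F gauche, COOH–F gauche, COOH–tBu gauche; 3.1 + 2.4 + 2.9 + 5.8 = 14.2 kJ/mol.
Et at 120° (eclipsed): H–tBu eclipsed, OCH3–Et eclipsed, COOH–F eclipsed; 8.7 + 12.4 + 9.7 = 30.8 kJ/mol.
Et at 180° (staggered): OCH3–Et gauche, OCH3–tBu gauche, COOH–Et gauche, COOH–F gauche; 3.1 + 4.1 + 5.1 + 2.9 = 15.2 kJ/mol.
Et at 240° (eclipsed): H–F eclipsed, OCH3–tBu eclipsed, COOH–Et eclipsed; 4.5 + 16.2 + 14.1 = 34.8 kJ/mol.
Et at 300° (staggered): OCH3–F gauche, OCH3–tBu gauche, COOH–Et gauche, COOH–tBu gauche; 2.4 + 4.1 + 5.1 + 5.8 = 17.4 kJ/mol.
The minimum (14.2 kJ/mol) occurs with Et at 60°.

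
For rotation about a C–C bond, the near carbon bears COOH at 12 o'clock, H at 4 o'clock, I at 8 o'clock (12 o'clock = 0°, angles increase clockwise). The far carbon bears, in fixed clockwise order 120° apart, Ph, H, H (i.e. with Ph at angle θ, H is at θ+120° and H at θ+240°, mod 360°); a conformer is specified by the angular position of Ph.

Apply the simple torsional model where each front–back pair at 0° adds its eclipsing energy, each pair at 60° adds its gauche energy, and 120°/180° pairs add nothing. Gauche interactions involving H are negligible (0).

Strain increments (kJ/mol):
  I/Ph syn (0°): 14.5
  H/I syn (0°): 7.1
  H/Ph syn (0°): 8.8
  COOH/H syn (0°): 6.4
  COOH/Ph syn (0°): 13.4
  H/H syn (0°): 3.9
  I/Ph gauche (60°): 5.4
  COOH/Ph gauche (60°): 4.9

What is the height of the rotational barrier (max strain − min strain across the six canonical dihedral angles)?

19.9 kJ/mol

Ph at 0° (eclipsed): COOH(0°)/Ph(0°) eclipsed 13.4; H(120°)/H(120°) eclipsed 3.9; I(240°)/H(240°) eclipsed 7.1 → 24.4 kJ/mol.
Ph at 60° (staggered): COOH(0°)/Ph(60°) gauche 4.9 → 4.9 kJ/mol.
Ph at 120° (eclipsed): COOH(0°)/H(0°) eclipsed 6.4; H(120°)/Ph(120°) eclipsed 8.8; I(240°)/H(240°) eclipsed 7.1 → 22.3 kJ/mol.
Ph at 180° (staggered): I(240°)/Ph(180°) gauche 5.4 → 5.4 kJ/mol.
Ph at 240° (eclipsed): COOH(0°)/H(0°) eclipsed 6.4; H(120°)/H(120°) eclipsed 3.9; I(240°)/Ph(240°) eclipsed 14.5 → 24.8 kJ/mol.
Ph at 300° (staggered): COOH(0°)/Ph(300°) gauche 4.9; I(240°)/Ph(300°) gauche 5.4 → 10.3 kJ/mol.
Max at 240° (24.8 kJ/mol), min at 60° (4.9 kJ/mol); barrier = 19.9 kJ/mol.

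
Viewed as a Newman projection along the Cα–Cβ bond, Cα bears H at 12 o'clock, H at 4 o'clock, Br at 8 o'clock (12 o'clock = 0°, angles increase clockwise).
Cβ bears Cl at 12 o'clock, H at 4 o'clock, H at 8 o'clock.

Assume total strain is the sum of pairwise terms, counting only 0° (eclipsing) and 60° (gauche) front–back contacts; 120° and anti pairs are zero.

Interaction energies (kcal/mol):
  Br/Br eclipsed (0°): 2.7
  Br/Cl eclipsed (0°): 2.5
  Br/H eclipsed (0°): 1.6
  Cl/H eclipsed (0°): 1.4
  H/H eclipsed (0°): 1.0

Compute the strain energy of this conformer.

4.0 kcal/mol

This conformer (eclipsed): H(0°)/Cl(0°) eclipsed 1.4; H(120°)/H(120°) eclipsed 1.0; Br(240°)/H(240°) eclipsed 1.6 → 4.0 kcal/mol.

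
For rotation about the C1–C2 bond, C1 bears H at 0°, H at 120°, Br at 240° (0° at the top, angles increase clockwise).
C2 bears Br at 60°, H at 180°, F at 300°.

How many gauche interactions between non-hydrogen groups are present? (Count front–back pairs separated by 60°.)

1

Non-H gauche pairs: Br(240°)/F(300°) — 1 interaction.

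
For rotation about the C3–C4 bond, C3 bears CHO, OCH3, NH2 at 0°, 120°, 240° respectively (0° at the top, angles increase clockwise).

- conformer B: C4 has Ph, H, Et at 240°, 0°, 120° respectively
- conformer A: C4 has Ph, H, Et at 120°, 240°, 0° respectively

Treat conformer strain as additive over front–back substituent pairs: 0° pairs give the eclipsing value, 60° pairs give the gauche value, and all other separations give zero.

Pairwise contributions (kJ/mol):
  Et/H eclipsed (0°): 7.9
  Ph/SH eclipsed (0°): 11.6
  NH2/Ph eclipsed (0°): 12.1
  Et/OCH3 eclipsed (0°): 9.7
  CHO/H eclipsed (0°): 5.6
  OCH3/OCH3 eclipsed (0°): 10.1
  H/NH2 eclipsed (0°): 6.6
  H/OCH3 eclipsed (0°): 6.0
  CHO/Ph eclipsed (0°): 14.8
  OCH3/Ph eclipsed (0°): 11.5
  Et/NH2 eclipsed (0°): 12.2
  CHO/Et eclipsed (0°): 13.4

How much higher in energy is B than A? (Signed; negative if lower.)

B is eclipsed. CHO at 0° is eclipsed with H at 0° (5.6); OCH3 at 120° is eclipsed with Et at 120° (9.7); NH2 at 240° is eclipsed with Ph at 240° (12.1). Total 27.4 kJ/mol.
A is eclipsed. CHO at 0° is eclipsed with Et at 0° (13.4); OCH3 at 120° is eclipsed with Ph at 120° (11.5); NH2 at 240° is eclipsed with H at 240° (6.6). Total 31.5 kJ/mol.
E(B) − E(A) = 27.4 − 31.5 = -4.1 kJ/mol.

-4.1 kJ/mol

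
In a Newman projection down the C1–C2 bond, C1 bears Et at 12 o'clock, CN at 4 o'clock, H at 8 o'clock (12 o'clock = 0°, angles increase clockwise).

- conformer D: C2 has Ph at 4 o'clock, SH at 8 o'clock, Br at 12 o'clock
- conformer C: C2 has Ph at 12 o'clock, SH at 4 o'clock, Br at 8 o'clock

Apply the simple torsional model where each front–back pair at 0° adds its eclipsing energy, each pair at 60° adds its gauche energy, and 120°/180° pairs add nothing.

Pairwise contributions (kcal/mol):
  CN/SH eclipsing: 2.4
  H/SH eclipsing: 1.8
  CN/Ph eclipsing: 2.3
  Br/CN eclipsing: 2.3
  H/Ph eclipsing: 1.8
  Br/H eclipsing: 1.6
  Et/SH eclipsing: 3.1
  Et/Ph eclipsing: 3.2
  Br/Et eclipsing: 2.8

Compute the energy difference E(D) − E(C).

-0.3 kcal/mol

D (eclipsed): Et–Br eclipsed, CN–Ph eclipsed, H–SH eclipsed; 2.8 + 2.3 + 1.8 = 6.9 kcal/mol.
C (eclipsed): Et–Ph eclipsed, CN–SH eclipsed, H–Br eclipsed; 3.2 + 2.4 + 1.6 = 7.2 kcal/mol.
E(D) − E(C) = 6.9 − 7.2 = -0.3 kcal/mol.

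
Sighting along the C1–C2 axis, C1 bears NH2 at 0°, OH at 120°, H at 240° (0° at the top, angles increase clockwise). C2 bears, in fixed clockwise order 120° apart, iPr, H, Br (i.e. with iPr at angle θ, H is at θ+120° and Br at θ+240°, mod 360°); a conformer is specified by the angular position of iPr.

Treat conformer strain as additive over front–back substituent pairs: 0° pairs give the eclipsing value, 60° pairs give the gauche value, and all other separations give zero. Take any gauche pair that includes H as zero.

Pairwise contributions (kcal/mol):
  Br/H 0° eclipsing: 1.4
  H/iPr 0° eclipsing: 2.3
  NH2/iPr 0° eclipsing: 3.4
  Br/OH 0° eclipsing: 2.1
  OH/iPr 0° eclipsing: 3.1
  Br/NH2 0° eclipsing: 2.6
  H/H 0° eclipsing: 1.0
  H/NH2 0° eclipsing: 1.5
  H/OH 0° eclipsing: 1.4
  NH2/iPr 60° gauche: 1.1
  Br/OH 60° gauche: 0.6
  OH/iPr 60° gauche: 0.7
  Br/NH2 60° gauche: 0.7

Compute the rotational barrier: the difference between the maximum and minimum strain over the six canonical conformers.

iPr at 0° (eclipsed): NH2–iPr eclipsed, OH–H eclipsed, H–Br eclipsed; 3.4 + 1.4 + 1.4 = 6.2 kcal/mol.
iPr at 60° (staggered): NH2–iPr gauche, NH2–Br gauche, OH–iPr gauche; 1.1 + 0.7 + 0.7 = 2.5 kcal/mol.
iPr at 120° (eclipsed): NH2–Br eclipsed, OH–iPr eclipsed, H–H eclipsed; 2.6 + 3.1 + 1.0 = 6.7 kcal/mol.
iPr at 180° (staggered): NH2–Br gauche, OH–iPr gauche, OH–Br gauche; 0.7 + 0.7 + 0.6 = 2.0 kcal/mol.
iPr at 240° (eclipsed): NH2–H eclipsed, OH–Br eclipsed, H–iPr eclipsed; 1.5 + 2.1 + 2.3 = 5.9 kcal/mol.
iPr at 300° (staggered): NH2–iPr gauche, OH–Br gauche; 1.1 + 0.6 = 1.7 kcal/mol.
Max at 120° (6.7 kcal/mol), min at 300° (1.7 kcal/mol); barrier = 5.0 kcal/mol.

5.0 kcal/mol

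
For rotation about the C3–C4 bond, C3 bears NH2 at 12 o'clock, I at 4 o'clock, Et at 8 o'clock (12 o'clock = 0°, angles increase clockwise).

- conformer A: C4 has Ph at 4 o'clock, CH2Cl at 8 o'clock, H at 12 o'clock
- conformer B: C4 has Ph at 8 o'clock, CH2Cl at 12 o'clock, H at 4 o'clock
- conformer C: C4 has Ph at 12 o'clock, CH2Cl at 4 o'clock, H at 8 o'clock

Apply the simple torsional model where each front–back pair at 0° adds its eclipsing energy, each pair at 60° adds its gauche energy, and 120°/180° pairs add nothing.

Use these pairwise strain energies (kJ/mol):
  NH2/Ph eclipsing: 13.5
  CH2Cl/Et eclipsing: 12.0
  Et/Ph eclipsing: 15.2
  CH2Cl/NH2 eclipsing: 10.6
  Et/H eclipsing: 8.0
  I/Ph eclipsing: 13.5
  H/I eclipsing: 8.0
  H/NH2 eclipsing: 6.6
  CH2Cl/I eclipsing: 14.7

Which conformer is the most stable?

A (eclipsed): NH2–H eclipsed, I–Ph eclipsed, Et–CH2Cl eclipsed; 6.6 + 13.5 + 12.0 = 32.1 kJ/mol.
B (eclipsed): NH2–CH2Cl eclipsed, I–H eclipsed, Et–Ph eclipsed; 10.6 + 8.0 + 15.2 = 33.8 kJ/mol.
C (eclipsed): NH2–Ph eclipsed, I–CH2Cl eclipsed, Et–H eclipsed; 13.5 + 14.7 + 8.0 = 36.2 kJ/mol.
A has the lowest total (32.1 kJ/mol).

A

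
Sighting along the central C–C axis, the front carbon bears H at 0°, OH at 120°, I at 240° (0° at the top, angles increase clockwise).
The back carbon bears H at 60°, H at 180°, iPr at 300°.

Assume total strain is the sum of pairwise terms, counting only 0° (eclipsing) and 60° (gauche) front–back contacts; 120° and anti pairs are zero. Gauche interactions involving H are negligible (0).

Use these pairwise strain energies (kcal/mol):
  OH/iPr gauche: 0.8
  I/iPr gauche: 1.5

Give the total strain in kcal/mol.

1.5 kcal/mol

This conformer is staggered. I at 240° is gauche with iPr at 300° (1.5). Total 1.5 kcal/mol.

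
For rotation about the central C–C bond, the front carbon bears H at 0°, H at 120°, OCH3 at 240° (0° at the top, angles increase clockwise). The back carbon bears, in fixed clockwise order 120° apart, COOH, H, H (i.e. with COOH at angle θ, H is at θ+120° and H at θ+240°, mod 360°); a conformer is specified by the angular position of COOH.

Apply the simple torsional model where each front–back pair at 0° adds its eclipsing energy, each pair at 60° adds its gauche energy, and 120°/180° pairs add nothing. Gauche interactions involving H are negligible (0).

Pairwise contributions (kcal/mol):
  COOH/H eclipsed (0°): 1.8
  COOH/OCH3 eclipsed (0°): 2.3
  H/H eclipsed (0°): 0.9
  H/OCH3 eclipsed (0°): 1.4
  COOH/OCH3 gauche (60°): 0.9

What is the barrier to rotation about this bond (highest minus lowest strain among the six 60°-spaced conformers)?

4.1 kcal/mol

COOH at 0° (eclipsed): H–COOH eclipsed, H–H eclipsed, OCH3–H eclipsed; 1.8 + 0.9 + 1.4 = 4.1 kcal/mol.
COOH at 60° (staggered): no non-H gauche contacts → 0.0 kcal/mol.
COOH at 120° (eclipsed): H–H eclipsed, H–COOH eclipsed, OCH3–H eclipsed; 0.9 + 1.8 + 1.4 = 4.1 kcal/mol.
COOH at 180° (staggered): OCH3–COOH gauche; 0.9 = 0.9 kcal/mol.
COOH at 240° (eclipsed): H–H eclipsed, H–H eclipsed, OCH3–COOH eclipsed; 0.9 + 0.9 + 2.3 = 4.1 kcal/mol.
COOH at 300° (staggered): OCH3–COOH gauche; 0.9 = 0.9 kcal/mol.
Max at 0° (4.1 kcal/mol), min at 60° (0.0 kcal/mol); barrier = 4.1 kcal/mol.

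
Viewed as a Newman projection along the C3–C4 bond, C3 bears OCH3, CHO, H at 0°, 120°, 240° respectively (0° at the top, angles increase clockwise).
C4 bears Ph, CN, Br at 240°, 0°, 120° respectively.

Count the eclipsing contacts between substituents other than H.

2

Non-H eclipsing pairs: OCH3(0°)/CN(0°); CHO(120°)/Br(120°) — 2 interactions.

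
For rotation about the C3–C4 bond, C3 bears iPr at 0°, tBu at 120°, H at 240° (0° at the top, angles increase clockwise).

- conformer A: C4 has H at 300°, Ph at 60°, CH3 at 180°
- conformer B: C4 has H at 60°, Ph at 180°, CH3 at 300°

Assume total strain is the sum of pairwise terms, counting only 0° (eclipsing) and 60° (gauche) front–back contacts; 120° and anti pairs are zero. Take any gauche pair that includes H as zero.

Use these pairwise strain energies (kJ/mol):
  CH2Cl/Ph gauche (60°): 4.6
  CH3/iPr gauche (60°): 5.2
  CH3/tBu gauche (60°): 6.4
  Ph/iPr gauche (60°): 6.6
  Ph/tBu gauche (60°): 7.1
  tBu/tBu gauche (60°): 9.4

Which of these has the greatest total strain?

A

A (staggered): iPr(0°)/Ph(60°) gauche 6.6; tBu(120°)/Ph(60°) gauche 7.1; tBu(120°)/CH3(180°) gauche 6.4 → 20.1 kJ/mol.
B (staggered): iPr(0°)/CH3(300°) gauche 5.2; tBu(120°)/Ph(180°) gauche 7.1 → 12.3 kJ/mol.
A has the highest total (20.1 kJ/mol).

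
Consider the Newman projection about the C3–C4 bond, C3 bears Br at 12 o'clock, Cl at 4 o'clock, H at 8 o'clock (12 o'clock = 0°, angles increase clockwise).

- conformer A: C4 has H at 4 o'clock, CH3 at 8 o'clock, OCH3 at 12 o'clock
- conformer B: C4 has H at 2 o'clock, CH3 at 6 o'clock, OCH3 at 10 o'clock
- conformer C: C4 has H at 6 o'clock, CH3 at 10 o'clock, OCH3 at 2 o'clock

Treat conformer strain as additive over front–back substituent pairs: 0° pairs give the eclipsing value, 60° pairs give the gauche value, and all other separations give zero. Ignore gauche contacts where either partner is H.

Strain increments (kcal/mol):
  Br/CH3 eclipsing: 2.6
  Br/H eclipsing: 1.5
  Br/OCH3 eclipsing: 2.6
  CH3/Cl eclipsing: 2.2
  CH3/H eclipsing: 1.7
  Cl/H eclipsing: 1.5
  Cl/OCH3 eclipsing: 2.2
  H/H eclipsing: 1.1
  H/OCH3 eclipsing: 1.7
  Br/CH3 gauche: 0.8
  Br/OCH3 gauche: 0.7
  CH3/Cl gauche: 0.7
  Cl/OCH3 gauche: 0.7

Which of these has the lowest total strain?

B

A (eclipsed): Br(0°)/OCH3(0°) eclipsed 2.6; Cl(120°)/H(120°) eclipsed 1.5; H(240°)/CH3(240°) eclipsed 1.7 → 5.8 kcal/mol.
B (staggered): Br(0°)/OCH3(300°) gauche 0.7; Cl(120°)/CH3(180°) gauche 0.7 → 1.4 kcal/mol.
C (staggered): Br(0°)/CH3(300°) gauche 0.8; Br(0°)/OCH3(60°) gauche 0.7; Cl(120°)/OCH3(60°) gauche 0.7 → 2.2 kcal/mol.
B has the lowest total (1.4 kcal/mol).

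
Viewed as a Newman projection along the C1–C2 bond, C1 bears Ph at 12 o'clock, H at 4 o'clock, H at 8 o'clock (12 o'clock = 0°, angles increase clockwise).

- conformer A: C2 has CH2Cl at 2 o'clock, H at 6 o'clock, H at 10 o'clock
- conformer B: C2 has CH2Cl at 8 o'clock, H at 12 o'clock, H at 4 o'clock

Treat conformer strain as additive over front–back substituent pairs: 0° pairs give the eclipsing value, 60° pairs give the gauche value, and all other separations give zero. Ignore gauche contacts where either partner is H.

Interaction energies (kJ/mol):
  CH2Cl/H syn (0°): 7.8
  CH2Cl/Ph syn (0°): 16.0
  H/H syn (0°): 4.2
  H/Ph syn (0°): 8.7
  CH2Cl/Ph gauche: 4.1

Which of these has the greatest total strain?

A (staggered): Ph–CH2Cl gauche; 4.1 = 4.1 kJ/mol.
B (eclipsed): Ph–H eclipsed, H–H eclipsed, H–CH2Cl eclipsed; 8.7 + 4.2 + 7.8 = 20.7 kJ/mol.
B has the highest total (20.7 kJ/mol).

B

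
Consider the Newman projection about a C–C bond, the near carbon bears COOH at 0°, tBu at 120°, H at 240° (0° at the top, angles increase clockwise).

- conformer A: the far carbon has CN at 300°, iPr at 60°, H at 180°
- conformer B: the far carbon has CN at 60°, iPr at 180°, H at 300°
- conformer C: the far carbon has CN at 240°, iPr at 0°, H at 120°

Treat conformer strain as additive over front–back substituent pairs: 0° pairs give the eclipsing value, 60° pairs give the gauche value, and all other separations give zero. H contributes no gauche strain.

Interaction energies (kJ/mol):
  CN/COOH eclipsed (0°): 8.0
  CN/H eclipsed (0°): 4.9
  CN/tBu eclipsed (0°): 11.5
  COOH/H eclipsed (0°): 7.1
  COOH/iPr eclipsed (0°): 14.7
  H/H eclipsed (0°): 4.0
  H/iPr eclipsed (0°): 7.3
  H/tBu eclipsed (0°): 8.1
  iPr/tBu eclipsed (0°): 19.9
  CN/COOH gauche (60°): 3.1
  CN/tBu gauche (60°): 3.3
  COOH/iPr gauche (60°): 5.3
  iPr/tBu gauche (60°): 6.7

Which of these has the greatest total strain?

A is staggered. COOH at 0° is gauche with CN at 300° (3.1); COOH at 0° is gauche with iPr at 60° (5.3); tBu at 120° is gauche with iPr at 60° (6.7). Total 15.1 kJ/mol.
B is staggered. COOH at 0° is gauche with CN at 60° (3.1); tBu at 120° is gauche with CN at 60° (3.3); tBu at 120° is gauche with iPr at 180° (6.7). Total 13.1 kJ/mol.
C is eclipsed. COOH at 0° is eclipsed with iPr at 0° (14.7); tBu at 120° is eclipsed with H at 120° (8.1); H at 240° is eclipsed with CN at 240° (4.9). Total 27.7 kJ/mol.
C has the highest total (27.7 kJ/mol).

C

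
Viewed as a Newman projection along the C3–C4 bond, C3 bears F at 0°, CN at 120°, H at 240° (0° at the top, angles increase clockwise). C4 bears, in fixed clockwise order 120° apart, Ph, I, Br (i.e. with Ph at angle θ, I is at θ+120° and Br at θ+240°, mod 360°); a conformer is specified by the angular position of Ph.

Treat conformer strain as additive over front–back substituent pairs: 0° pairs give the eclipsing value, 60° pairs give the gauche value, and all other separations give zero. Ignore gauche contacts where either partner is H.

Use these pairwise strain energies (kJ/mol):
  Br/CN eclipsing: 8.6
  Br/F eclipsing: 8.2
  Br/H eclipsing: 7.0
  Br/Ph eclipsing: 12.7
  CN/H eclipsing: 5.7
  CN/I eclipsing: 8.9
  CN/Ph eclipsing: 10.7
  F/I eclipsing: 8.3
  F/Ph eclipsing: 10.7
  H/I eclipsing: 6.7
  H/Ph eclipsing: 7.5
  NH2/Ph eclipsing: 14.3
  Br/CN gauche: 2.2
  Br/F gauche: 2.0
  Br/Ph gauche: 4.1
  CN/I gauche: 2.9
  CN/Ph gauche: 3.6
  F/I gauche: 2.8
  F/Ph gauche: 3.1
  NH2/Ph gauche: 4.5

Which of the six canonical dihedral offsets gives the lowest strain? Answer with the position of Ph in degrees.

Ph at 0° (eclipsed): F(0°)/Ph(0°) eclipsed 10.7; CN(120°)/I(120°) eclipsed 8.9; H(240°)/Br(240°) eclipsed 7.0 → 26.6 kJ/mol.
Ph at 60° (staggered): F(0°)/Ph(60°) gauche 3.1; F(0°)/Br(300°) gauche 2.0; CN(120°)/Ph(60°) gauche 3.6; CN(120°)/I(180°) gauche 2.9 → 11.6 kJ/mol.
Ph at 120° (eclipsed): F(0°)/Br(0°) eclipsed 8.2; CN(120°)/Ph(120°) eclipsed 10.7; H(240°)/I(240°) eclipsed 6.7 → 25.6 kJ/mol.
Ph at 180° (staggered): F(0°)/I(300°) gauche 2.8; F(0°)/Br(60°) gauche 2.0; CN(120°)/Ph(180°) gauche 3.6; CN(120°)/Br(60°) gauche 2.2 → 10.6 kJ/mol.
Ph at 240° (eclipsed): F(0°)/I(0°) eclipsed 8.3; CN(120°)/Br(120°) eclipsed 8.6; H(240°)/Ph(240°) eclipsed 7.5 → 24.4 kJ/mol.
Ph at 300° (staggered): F(0°)/Ph(300°) gauche 3.1; F(0°)/I(60°) gauche 2.8; CN(120°)/I(60°) gauche 2.9; CN(120°)/Br(180°) gauche 2.2 → 11.0 kJ/mol.
The minimum (10.6 kJ/mol) occurs with Ph at 180°.

180°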